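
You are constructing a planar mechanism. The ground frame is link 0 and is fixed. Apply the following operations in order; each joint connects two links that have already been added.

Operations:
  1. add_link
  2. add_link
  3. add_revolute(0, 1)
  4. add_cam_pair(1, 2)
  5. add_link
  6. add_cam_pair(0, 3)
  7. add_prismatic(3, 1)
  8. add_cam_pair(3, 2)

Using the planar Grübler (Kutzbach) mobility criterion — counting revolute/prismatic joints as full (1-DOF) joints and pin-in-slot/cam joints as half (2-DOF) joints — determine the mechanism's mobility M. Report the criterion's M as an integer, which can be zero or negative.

M = 2

ground; <1,0,0>
#1 <2,0,0>
#2 <3,0,0>
R:0↔1 J1 <3,1,0>
C:1↔2 J2 <3,1,1>
#3 <4,1,1>
C:0↔3 J2 <4,1,2>
P:3↔1 J1 <4,2,2>
C:3↔2 J2 <4,2,3>
3×3 − 2×2 − 1×3 = 2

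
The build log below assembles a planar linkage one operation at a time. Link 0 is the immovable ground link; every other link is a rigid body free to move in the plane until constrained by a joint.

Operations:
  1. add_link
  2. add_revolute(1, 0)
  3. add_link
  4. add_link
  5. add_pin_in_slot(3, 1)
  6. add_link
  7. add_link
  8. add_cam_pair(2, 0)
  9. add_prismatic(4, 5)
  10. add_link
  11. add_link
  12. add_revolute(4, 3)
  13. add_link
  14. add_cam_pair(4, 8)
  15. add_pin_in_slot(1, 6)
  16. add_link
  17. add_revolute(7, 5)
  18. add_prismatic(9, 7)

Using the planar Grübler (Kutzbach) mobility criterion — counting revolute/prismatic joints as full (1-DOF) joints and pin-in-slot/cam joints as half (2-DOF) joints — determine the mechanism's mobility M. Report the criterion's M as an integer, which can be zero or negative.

link 0 = ground. State L|J1|J2 = 1|0|0
+link1  2|0|0
R(1,0) f=1→J1  2|1|0
+link2  3|1|0
+link3  4|1|0
PS(3,1) f=2→J2  4|1|1
+link4  5|1|1
+link5  6|1|1
C(2,0) f=2→J2  6|1|2
P(4,5) f=1→J1  6|2|2
+link6  7|2|2
+link7  8|2|2
R(4,3) f=1→J1  8|3|2
+link8  9|3|2
C(4,8) f=2→J2  9|3|3
PS(1,6) f=2→J2  9|3|4
+link9  10|3|4
R(7,5) f=1→J1  10|4|4
P(9,7) f=1→J1  10|5|4
M = 3(10−1)−2·5−4 = 27−10−4 = 13

M = 13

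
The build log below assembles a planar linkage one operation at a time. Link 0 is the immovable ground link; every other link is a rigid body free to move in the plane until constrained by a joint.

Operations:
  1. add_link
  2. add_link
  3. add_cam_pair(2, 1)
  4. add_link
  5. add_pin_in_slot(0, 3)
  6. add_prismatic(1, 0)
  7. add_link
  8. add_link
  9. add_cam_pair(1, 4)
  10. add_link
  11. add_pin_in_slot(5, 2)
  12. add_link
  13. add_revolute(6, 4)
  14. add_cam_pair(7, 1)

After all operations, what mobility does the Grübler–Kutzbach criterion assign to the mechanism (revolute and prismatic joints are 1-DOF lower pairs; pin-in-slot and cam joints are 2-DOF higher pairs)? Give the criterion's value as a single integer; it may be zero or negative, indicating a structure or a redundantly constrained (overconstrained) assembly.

L=1 J1=0 J2=0
add link → L=2 J1=0 J2=0
add link → L=3 J1=0 J2=0
C@2,1 dof=2 J2 → L=3 J1=0 J2=1
add link → L=4 J1=0 J2=1
PS@0,3 dof=2 J2 → L=4 J1=0 J2=2
P@1,0 dof=1 J1 → L=4 J1=1 J2=2
add link → L=5 J1=1 J2=2
add link → L=6 J1=1 J2=2
C@1,4 dof=2 J2 → L=6 J1=1 J2=3
add link → L=7 J1=1 J2=3
PS@5,2 dof=2 J2 → L=7 J1=1 J2=4
add link → L=8 J1=1 J2=4
R@6,4 dof=1 J1 → L=8 J1=2 J2=4
C@7,1 dof=2 J2 → L=8 J1=2 J2=5
M=3(L−1)−2J1−J2=3·7−2·2−5=12

M = 12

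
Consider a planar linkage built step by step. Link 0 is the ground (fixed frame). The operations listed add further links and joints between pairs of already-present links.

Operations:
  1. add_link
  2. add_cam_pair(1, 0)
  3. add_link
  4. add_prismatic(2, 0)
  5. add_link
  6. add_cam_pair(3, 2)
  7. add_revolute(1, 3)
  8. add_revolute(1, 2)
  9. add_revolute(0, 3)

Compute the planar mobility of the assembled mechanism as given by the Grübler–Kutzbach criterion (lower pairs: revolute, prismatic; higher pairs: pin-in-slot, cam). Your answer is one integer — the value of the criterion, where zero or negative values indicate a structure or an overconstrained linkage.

link 0 = ground. State L|J1|J2 = 1|0|0
+link1  2|0|0
C(1,0) f=2→J2  2|0|1
+link2  3|0|1
P(2,0) f=1→J1  3|1|1
+link3  4|1|1
C(3,2) f=2→J2  4|1|2
R(1,3) f=1→J1  4|2|2
R(1,2) f=1→J1  4|3|2
R(0,3) f=1→J1  4|4|2
M = 3(4−1)−2·4−2 = 9−8−2 = -1

M = -1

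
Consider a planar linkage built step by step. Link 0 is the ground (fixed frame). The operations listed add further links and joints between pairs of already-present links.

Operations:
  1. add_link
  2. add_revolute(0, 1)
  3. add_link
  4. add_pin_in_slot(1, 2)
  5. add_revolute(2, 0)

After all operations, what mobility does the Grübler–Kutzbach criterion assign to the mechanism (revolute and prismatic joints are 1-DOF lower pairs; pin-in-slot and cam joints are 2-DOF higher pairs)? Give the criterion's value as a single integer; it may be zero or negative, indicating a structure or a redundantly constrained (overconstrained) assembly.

M = 1

link 0 = ground. State L|J1|J2 = 1|0|0
+link1  2|0|0
R(0,1) f=1→J1  2|1|0
+link2  3|1|0
PS(1,2) f=2→J2  3|1|1
R(2,0) f=1→J1  3|2|1
M = 3(3−1)−2·2−1 = 6−4−1 = 1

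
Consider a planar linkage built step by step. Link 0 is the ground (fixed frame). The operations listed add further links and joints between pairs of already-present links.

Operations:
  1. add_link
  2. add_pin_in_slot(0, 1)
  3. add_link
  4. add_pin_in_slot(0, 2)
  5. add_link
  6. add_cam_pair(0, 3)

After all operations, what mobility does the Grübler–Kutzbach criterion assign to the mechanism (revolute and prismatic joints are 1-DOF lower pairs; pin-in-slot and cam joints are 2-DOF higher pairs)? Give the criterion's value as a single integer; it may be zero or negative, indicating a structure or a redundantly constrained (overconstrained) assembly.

[1;0;0] (link 0 is ground)
L+ [2;0;0]
PS(0,1)∈J2 [2;0;1]
L+ [3;0;1]
PS(0,2)∈J2 [3;0;2]
L+ [4;0;2]
C(0,3)∈J2 [4;0;3]
mobility = 9 − 0 − 3 = 6

M = 6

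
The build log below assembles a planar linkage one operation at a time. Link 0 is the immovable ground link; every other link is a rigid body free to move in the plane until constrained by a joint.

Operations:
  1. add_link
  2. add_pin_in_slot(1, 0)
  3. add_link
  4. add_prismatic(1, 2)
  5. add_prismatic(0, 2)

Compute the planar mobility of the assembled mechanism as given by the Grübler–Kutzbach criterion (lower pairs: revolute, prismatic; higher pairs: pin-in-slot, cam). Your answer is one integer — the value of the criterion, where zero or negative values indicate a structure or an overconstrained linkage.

(L,J1,J2)=(1,0,0); link0 fixed
link1: (2,0,0)
PS 1-0 [J2]: (2,0,1)
link2: (3,0,1)
P 1-2 [J1]: (3,1,1)
P 0-2 [J1]: (3,2,1)
Grübler: 3·2 − 2·2 − 1 = 1

M = 1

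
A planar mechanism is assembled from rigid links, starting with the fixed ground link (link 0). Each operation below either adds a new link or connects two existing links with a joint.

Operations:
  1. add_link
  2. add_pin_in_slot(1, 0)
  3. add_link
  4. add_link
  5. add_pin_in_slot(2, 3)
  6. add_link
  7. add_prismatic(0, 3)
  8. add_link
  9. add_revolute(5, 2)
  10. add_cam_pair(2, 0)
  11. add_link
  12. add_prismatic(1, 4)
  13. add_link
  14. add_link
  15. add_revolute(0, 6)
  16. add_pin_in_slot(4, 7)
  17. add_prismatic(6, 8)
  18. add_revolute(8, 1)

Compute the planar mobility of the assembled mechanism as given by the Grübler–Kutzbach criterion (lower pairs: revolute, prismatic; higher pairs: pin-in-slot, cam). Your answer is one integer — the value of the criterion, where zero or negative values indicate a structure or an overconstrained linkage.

[1;0;0] (link 0 is ground)
L+ [2;0;0]
PS(1,0)∈J2 [2;0;1]
L+ [3;0;1]
L+ [4;0;1]
PS(2,3)∈J2 [4;0;2]
L+ [5;0;2]
P(0,3)∈J1 [5;1;2]
L+ [6;1;2]
R(5,2)∈J1 [6;2;2]
C(2,0)∈J2 [6;2;3]
L+ [7;2;3]
P(1,4)∈J1 [7;3;3]
L+ [8;3;3]
L+ [9;3;3]
R(0,6)∈J1 [9;4;3]
PS(4,7)∈J2 [9;4;4]
P(6,8)∈J1 [9;5;4]
R(8,1)∈J1 [9;6;4]
mobility = 24 − 12 − 4 = 8

M = 8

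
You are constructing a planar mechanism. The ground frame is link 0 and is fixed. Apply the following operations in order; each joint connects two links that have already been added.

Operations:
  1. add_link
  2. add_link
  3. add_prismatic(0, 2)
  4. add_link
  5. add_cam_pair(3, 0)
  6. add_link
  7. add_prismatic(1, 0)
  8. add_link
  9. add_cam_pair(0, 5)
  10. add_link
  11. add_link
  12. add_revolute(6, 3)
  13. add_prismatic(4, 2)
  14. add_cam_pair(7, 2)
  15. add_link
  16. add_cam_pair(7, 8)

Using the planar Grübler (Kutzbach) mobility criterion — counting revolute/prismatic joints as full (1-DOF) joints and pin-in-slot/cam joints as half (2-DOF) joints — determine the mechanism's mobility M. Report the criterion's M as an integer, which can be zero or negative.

M = 12

[1;0;0] (link 0 is ground)
L+ [2;0;0]
L+ [3;0;0]
P(0,2)∈J1 [3;1;0]
L+ [4;1;0]
C(3,0)∈J2 [4;1;1]
L+ [5;1;1]
P(1,0)∈J1 [5;2;1]
L+ [6;2;1]
C(0,5)∈J2 [6;2;2]
L+ [7;2;2]
L+ [8;2;2]
R(6,3)∈J1 [8;3;2]
P(4,2)∈J1 [8;4;2]
C(7,2)∈J2 [8;4;3]
L+ [9;4;3]
C(7,8)∈J2 [9;4;4]
mobility = 24 − 8 − 4 = 12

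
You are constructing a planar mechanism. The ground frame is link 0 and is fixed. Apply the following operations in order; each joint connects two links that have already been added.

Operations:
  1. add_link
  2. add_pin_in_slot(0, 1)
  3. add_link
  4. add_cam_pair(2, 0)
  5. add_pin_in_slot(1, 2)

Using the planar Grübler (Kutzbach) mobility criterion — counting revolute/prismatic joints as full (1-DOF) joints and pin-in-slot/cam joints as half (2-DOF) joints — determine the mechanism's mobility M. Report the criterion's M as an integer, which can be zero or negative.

L=1 J1=0 J2=0
add link → L=2 J1=0 J2=0
PS@0,1 dof=2 J2 → L=2 J1=0 J2=1
add link → L=3 J1=0 J2=1
C@2,0 dof=2 J2 → L=3 J1=0 J2=2
PS@1,2 dof=2 J2 → L=3 J1=0 J2=3
M=3(L−1)−2J1−J2=3·2−2·0−3=3

M = 3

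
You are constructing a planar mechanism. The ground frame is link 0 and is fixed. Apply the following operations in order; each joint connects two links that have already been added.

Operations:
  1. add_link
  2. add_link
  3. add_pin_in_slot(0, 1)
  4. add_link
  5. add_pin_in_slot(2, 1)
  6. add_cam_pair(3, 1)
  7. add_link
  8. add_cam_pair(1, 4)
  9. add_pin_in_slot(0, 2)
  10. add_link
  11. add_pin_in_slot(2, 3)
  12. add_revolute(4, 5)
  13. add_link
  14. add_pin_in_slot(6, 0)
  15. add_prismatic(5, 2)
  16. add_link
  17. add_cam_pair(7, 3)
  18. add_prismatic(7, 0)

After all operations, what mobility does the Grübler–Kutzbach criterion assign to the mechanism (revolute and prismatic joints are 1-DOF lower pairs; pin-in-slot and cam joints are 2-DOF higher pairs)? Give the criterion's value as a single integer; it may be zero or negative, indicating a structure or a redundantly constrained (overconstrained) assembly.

link 0 = ground. State L|J1|J2 = 1|0|0
+link1  2|0|0
+link2  3|0|0
PS(0,1) f=2→J2  3|0|1
+link3  4|0|1
PS(2,1) f=2→J2  4|0|2
C(3,1) f=2→J2  4|0|3
+link4  5|0|3
C(1,4) f=2→J2  5|0|4
PS(0,2) f=2→J2  5|0|5
+link5  6|0|5
PS(2,3) f=2→J2  6|0|6
R(4,5) f=1→J1  6|1|6
+link6  7|1|6
PS(6,0) f=2→J2  7|1|7
P(5,2) f=1→J1  7|2|7
+link7  8|2|7
C(7,3) f=2→J2  8|2|8
P(7,0) f=1→J1  8|3|8
M = 3(8−1)−2·3−8 = 21−6−8 = 7

M = 7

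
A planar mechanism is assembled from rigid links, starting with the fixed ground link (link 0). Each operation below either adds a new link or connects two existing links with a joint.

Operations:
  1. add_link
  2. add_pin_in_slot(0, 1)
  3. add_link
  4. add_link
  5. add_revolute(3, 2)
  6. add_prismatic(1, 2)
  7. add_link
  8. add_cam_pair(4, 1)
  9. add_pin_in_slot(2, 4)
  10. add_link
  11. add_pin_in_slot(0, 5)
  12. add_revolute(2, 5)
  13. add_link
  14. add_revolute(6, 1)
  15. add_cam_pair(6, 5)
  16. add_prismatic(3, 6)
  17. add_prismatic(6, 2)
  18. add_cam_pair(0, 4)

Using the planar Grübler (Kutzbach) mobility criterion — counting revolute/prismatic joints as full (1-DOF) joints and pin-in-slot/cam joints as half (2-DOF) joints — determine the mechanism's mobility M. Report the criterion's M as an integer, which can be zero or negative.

L=1 J1=0 J2=0
add link → L=2 J1=0 J2=0
PS@0,1 dof=2 J2 → L=2 J1=0 J2=1
add link → L=3 J1=0 J2=1
add link → L=4 J1=0 J2=1
R@3,2 dof=1 J1 → L=4 J1=1 J2=1
P@1,2 dof=1 J1 → L=4 J1=2 J2=1
add link → L=5 J1=2 J2=1
C@4,1 dof=2 J2 → L=5 J1=2 J2=2
PS@2,4 dof=2 J2 → L=5 J1=2 J2=3
add link → L=6 J1=2 J2=3
PS@0,5 dof=2 J2 → L=6 J1=2 J2=4
R@2,5 dof=1 J1 → L=6 J1=3 J2=4
add link → L=7 J1=3 J2=4
R@6,1 dof=1 J1 → L=7 J1=4 J2=4
C@6,5 dof=2 J2 → L=7 J1=4 J2=5
P@3,6 dof=1 J1 → L=7 J1=5 J2=5
P@6,2 dof=1 J1 → L=7 J1=6 J2=5
C@0,4 dof=2 J2 → L=7 J1=6 J2=6
M=3(L−1)−2J1−J2=3·6−2·6−6=0

M = 0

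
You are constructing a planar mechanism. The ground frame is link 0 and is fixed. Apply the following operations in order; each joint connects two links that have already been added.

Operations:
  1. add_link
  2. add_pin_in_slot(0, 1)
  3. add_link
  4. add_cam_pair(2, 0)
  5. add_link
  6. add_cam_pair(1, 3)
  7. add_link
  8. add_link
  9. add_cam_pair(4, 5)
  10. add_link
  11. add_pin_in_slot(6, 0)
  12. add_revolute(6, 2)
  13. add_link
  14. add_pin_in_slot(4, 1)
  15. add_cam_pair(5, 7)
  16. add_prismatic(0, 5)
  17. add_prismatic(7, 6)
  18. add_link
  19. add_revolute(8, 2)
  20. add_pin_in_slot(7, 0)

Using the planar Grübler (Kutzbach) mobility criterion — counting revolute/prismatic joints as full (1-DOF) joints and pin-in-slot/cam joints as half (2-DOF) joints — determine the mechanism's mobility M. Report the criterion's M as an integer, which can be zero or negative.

M = 8

(L,J1,J2)=(1,0,0); link0 fixed
link1: (2,0,0)
PS 0-1 [J2]: (2,0,1)
link2: (3,0,1)
C 2-0 [J2]: (3,0,2)
link3: (4,0,2)
C 1-3 [J2]: (4,0,3)
link4: (5,0,3)
link5: (6,0,3)
C 4-5 [J2]: (6,0,4)
link6: (7,0,4)
PS 6-0 [J2]: (7,0,5)
R 6-2 [J1]: (7,1,5)
link7: (8,1,5)
PS 4-1 [J2]: (8,1,6)
C 5-7 [J2]: (8,1,7)
P 0-5 [J1]: (8,2,7)
P 7-6 [J1]: (8,3,7)
link8: (9,3,7)
R 8-2 [J1]: (9,4,7)
PS 7-0 [J2]: (9,4,8)
Grübler: 3·8 − 2·4 − 8 = 8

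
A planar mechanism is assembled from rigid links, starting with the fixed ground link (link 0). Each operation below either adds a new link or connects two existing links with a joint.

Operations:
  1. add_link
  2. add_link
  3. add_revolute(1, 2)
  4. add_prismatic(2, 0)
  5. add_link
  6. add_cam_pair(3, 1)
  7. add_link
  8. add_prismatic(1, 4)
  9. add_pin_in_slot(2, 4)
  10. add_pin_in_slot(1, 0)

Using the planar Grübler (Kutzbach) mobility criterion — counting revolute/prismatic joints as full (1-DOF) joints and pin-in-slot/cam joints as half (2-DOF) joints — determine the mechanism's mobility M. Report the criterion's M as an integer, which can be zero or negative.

link 0 = ground. State L|J1|J2 = 1|0|0
+link1  2|0|0
+link2  3|0|0
R(1,2) f=1→J1  3|1|0
P(2,0) f=1→J1  3|2|0
+link3  4|2|0
C(3,1) f=2→J2  4|2|1
+link4  5|2|1
P(1,4) f=1→J1  5|3|1
PS(2,4) f=2→J2  5|3|2
PS(1,0) f=2→J2  5|3|3
M = 3(5−1)−2·3−3 = 12−6−3 = 3

M = 3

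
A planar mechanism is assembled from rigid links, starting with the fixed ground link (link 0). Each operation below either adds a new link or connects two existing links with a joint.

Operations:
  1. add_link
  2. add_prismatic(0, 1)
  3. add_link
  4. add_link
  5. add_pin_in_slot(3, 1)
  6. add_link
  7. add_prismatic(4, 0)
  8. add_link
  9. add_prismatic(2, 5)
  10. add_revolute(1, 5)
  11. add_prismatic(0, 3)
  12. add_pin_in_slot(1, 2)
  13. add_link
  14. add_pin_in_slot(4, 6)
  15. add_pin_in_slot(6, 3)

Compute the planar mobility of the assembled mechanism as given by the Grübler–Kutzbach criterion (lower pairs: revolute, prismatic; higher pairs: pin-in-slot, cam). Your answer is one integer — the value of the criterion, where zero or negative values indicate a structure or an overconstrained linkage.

M = 4

ground; <1,0,0>
#1 <2,0,0>
P:0↔1 J1 <2,1,0>
#2 <3,1,0>
#3 <4,1,0>
PS:3↔1 J2 <4,1,1>
#4 <5,1,1>
P:4↔0 J1 <5,2,1>
#5 <6,2,1>
P:2↔5 J1 <6,3,1>
R:1↔5 J1 <6,4,1>
P:0↔3 J1 <6,5,1>
PS:1↔2 J2 <6,5,2>
#6 <7,5,2>
PS:4↔6 J2 <7,5,3>
PS:6↔3 J2 <7,5,4>
3×6 − 2×5 − 1×4 = 4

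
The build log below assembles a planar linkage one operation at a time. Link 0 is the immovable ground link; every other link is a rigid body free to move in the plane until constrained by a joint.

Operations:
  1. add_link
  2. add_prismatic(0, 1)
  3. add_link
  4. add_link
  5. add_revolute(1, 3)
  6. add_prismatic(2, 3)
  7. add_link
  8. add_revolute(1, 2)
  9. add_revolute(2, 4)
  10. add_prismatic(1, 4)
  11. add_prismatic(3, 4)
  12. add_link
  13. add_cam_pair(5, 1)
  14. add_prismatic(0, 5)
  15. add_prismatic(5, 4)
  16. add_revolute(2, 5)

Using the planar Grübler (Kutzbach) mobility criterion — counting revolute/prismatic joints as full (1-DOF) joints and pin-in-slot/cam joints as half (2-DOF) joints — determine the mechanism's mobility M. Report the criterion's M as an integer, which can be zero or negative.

M = -6

[1;0;0] (link 0 is ground)
L+ [2;0;0]
P(0,1)∈J1 [2;1;0]
L+ [3;1;0]
L+ [4;1;0]
R(1,3)∈J1 [4;2;0]
P(2,3)∈J1 [4;3;0]
L+ [5;3;0]
R(1,2)∈J1 [5;4;0]
R(2,4)∈J1 [5;5;0]
P(1,4)∈J1 [5;6;0]
P(3,4)∈J1 [5;7;0]
L+ [6;7;0]
C(5,1)∈J2 [6;7;1]
P(0,5)∈J1 [6;8;1]
P(5,4)∈J1 [6;9;1]
R(2,5)∈J1 [6;10;1]
mobility = 15 − 20 − 1 = -6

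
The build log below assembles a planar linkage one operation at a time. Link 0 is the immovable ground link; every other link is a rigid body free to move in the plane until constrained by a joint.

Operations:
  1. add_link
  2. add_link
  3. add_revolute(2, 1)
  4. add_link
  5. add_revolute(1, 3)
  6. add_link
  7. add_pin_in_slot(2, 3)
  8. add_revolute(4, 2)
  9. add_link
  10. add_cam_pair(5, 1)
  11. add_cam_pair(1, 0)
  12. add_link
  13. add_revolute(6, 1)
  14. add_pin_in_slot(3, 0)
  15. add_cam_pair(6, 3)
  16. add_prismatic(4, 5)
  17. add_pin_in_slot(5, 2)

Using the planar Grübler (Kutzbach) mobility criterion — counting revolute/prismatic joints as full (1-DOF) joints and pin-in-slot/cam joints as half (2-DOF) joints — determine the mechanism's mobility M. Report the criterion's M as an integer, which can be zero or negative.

(L,J1,J2)=(1,0,0); link0 fixed
link1: (2,0,0)
link2: (3,0,0)
R 2-1 [J1]: (3,1,0)
link3: (4,1,0)
R 1-3 [J1]: (4,2,0)
link4: (5,2,0)
PS 2-3 [J2]: (5,2,1)
R 4-2 [J1]: (5,3,1)
link5: (6,3,1)
C 5-1 [J2]: (6,3,2)
C 1-0 [J2]: (6,3,3)
link6: (7,3,3)
R 6-1 [J1]: (7,4,3)
PS 3-0 [J2]: (7,4,4)
C 6-3 [J2]: (7,4,5)
P 4-5 [J1]: (7,5,5)
PS 5-2 [J2]: (7,5,6)
Grübler: 3·6 − 2·5 − 6 = 2

M = 2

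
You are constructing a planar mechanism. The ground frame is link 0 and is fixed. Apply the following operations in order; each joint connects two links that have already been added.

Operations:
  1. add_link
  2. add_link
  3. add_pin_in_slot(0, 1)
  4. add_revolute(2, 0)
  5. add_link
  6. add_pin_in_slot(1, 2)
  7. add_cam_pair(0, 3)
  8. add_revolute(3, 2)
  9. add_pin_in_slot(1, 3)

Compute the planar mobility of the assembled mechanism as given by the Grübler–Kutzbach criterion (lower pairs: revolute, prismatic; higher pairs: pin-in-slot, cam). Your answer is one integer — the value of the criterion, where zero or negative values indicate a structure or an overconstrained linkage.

ground; <1,0,0>
#1 <2,0,0>
#2 <3,0,0>
PS:0↔1 J2 <3,0,1>
R:2↔0 J1 <3,1,1>
#3 <4,1,1>
PS:1↔2 J2 <4,1,2>
C:0↔3 J2 <4,1,3>
R:3↔2 J1 <4,2,3>
PS:1↔3 J2 <4,2,4>
3×3 − 2×2 − 1×4 = 1

M = 1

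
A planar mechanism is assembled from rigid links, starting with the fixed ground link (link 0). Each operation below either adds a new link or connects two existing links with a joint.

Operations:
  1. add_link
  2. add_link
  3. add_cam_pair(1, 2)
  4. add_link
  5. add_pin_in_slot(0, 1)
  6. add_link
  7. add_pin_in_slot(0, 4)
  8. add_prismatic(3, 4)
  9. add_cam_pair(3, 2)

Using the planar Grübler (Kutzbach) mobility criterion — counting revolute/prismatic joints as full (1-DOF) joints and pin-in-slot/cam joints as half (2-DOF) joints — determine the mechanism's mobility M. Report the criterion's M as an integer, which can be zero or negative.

M = 6

[1;0;0] (link 0 is ground)
L+ [2;0;0]
L+ [3;0;0]
C(1,2)∈J2 [3;0;1]
L+ [4;0;1]
PS(0,1)∈J2 [4;0;2]
L+ [5;0;2]
PS(0,4)∈J2 [5;0;3]
P(3,4)∈J1 [5;1;3]
C(3,2)∈J2 [5;1;4]
mobility = 12 − 2 − 4 = 6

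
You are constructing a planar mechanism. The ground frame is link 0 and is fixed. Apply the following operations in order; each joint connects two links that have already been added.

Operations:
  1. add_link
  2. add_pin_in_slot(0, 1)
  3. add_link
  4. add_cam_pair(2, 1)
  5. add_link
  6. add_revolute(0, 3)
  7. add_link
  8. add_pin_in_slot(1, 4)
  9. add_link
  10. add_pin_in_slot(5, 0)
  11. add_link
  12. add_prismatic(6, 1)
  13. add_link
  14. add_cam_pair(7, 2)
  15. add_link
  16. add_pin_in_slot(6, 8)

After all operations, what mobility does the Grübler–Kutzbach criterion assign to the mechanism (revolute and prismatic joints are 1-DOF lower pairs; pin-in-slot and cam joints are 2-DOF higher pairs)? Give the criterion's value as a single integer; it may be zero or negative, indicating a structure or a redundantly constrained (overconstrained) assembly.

ground; <1,0,0>
#1 <2,0,0>
PS:0↔1 J2 <2,0,1>
#2 <3,0,1>
C:2↔1 J2 <3,0,2>
#3 <4,0,2>
R:0↔3 J1 <4,1,2>
#4 <5,1,2>
PS:1↔4 J2 <5,1,3>
#5 <6,1,3>
PS:5↔0 J2 <6,1,4>
#6 <7,1,4>
P:6↔1 J1 <7,2,4>
#7 <8,2,4>
C:7↔2 J2 <8,2,5>
#8 <9,2,5>
PS:6↔8 J2 <9,2,6>
3×8 − 2×2 − 1×6 = 14

M = 14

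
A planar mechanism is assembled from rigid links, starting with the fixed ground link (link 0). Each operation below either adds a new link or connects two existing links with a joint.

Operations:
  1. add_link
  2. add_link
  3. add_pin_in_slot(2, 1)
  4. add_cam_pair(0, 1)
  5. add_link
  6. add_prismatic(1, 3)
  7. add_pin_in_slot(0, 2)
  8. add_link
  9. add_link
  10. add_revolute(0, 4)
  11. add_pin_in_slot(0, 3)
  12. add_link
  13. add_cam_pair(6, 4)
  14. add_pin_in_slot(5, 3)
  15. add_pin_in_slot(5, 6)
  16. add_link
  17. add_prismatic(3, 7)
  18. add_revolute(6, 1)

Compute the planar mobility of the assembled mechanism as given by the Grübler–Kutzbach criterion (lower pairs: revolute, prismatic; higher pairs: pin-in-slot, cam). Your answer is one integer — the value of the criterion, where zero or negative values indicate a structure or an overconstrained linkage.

M = 6

ground; <1,0,0>
#1 <2,0,0>
#2 <3,0,0>
PS:2↔1 J2 <3,0,1>
C:0↔1 J2 <3,0,2>
#3 <4,0,2>
P:1↔3 J1 <4,1,2>
PS:0↔2 J2 <4,1,3>
#4 <5,1,3>
#5 <6,1,3>
R:0↔4 J1 <6,2,3>
PS:0↔3 J2 <6,2,4>
#6 <7,2,4>
C:6↔4 J2 <7,2,5>
PS:5↔3 J2 <7,2,6>
PS:5↔6 J2 <7,2,7>
#7 <8,2,7>
P:3↔7 J1 <8,3,7>
R:6↔1 J1 <8,4,7>
3×7 − 2×4 − 1×7 = 6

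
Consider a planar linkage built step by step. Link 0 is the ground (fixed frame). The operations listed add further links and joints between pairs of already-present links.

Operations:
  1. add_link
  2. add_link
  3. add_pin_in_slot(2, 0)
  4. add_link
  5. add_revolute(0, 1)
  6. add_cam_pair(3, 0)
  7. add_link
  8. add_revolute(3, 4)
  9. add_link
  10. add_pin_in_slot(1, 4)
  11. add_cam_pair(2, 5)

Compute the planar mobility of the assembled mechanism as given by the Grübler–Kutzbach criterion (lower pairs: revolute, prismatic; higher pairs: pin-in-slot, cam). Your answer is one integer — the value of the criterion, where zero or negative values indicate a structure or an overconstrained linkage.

M = 7

link 0 = ground. State L|J1|J2 = 1|0|0
+link1  2|0|0
+link2  3|0|0
PS(2,0) f=2→J2  3|0|1
+link3  4|0|1
R(0,1) f=1→J1  4|1|1
C(3,0) f=2→J2  4|1|2
+link4  5|1|2
R(3,4) f=1→J1  5|2|2
+link5  6|2|2
PS(1,4) f=2→J2  6|2|3
C(2,5) f=2→J2  6|2|4
M = 3(6−1)−2·2−4 = 15−4−4 = 7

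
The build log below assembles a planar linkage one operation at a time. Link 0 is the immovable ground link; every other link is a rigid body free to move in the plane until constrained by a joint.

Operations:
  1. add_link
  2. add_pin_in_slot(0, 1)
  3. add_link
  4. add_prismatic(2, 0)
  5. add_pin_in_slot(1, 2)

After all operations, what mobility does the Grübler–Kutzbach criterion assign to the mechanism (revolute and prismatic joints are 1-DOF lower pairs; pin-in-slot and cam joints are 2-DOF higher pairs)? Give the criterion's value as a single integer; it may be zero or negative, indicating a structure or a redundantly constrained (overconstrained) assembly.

link 0 = ground. State L|J1|J2 = 1|0|0
+link1  2|0|0
PS(0,1) f=2→J2  2|0|1
+link2  3|0|1
P(2,0) f=1→J1  3|1|1
PS(1,2) f=2→J2  3|1|2
M = 3(3−1)−2·1−2 = 6−2−2 = 2

M = 2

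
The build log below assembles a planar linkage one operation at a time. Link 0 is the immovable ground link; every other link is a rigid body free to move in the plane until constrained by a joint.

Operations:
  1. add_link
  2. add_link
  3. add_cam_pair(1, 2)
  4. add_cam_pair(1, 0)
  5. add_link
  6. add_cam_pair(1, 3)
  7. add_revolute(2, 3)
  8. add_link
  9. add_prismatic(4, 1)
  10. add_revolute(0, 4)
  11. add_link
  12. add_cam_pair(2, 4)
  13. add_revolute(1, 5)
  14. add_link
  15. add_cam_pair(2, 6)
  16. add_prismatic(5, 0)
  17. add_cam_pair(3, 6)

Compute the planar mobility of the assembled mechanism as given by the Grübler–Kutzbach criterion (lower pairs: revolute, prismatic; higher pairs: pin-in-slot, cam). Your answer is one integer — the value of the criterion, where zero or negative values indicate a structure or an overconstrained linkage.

link 0 = ground. State L|J1|J2 = 1|0|0
+link1  2|0|0
+link2  3|0|0
C(1,2) f=2→J2  3|0|1
C(1,0) f=2→J2  3|0|2
+link3  4|0|2
C(1,3) f=2→J2  4|0|3
R(2,3) f=1→J1  4|1|3
+link4  5|1|3
P(4,1) f=1→J1  5|2|3
R(0,4) f=1→J1  5|3|3
+link5  6|3|3
C(2,4) f=2→J2  6|3|4
R(1,5) f=1→J1  6|4|4
+link6  7|4|4
C(2,6) f=2→J2  7|4|5
P(5,0) f=1→J1  7|5|5
C(3,6) f=2→J2  7|5|6
M = 3(7−1)−2·5−6 = 18−10−6 = 2

M = 2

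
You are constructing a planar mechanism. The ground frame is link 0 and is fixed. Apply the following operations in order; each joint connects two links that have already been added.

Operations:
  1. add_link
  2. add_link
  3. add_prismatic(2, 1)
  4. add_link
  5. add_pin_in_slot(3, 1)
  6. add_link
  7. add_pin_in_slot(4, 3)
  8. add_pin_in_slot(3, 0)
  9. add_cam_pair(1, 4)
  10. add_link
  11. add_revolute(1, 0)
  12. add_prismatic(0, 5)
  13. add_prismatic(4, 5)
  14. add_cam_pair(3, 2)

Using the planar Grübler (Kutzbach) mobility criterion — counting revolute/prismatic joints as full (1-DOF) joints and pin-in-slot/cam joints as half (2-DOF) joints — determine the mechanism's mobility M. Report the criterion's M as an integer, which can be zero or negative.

[1;0;0] (link 0 is ground)
L+ [2;0;0]
L+ [3;0;0]
P(2,1)∈J1 [3;1;0]
L+ [4;1;0]
PS(3,1)∈J2 [4;1;1]
L+ [5;1;1]
PS(4,3)∈J2 [5;1;2]
PS(3,0)∈J2 [5;1;3]
C(1,4)∈J2 [5;1;4]
L+ [6;1;4]
R(1,0)∈J1 [6;2;4]
P(0,5)∈J1 [6;3;4]
P(4,5)∈J1 [6;4;4]
C(3,2)∈J2 [6;4;5]
mobility = 15 − 8 − 5 = 2

M = 2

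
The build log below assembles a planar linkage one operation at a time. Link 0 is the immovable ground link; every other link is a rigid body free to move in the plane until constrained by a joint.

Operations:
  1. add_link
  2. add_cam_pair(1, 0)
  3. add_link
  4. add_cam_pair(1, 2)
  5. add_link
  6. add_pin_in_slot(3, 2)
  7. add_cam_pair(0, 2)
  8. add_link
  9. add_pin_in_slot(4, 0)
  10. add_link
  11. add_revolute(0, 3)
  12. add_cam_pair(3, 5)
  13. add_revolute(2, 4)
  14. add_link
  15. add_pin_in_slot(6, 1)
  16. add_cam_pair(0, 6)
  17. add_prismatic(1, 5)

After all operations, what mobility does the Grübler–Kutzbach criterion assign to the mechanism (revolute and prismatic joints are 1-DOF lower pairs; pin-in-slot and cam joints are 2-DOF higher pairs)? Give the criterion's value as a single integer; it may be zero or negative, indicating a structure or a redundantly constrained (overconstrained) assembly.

[1;0;0] (link 0 is ground)
L+ [2;0;0]
C(1,0)∈J2 [2;0;1]
L+ [3;0;1]
C(1,2)∈J2 [3;0;2]
L+ [4;0;2]
PS(3,2)∈J2 [4;0;3]
C(0,2)∈J2 [4;0;4]
L+ [5;0;4]
PS(4,0)∈J2 [5;0;5]
L+ [6;0;5]
R(0,3)∈J1 [6;1;5]
C(3,5)∈J2 [6;1;6]
R(2,4)∈J1 [6;2;6]
L+ [7;2;6]
PS(6,1)∈J2 [7;2;7]
C(0,6)∈J2 [7;2;8]
P(1,5)∈J1 [7;3;8]
mobility = 18 − 6 − 8 = 4

M = 4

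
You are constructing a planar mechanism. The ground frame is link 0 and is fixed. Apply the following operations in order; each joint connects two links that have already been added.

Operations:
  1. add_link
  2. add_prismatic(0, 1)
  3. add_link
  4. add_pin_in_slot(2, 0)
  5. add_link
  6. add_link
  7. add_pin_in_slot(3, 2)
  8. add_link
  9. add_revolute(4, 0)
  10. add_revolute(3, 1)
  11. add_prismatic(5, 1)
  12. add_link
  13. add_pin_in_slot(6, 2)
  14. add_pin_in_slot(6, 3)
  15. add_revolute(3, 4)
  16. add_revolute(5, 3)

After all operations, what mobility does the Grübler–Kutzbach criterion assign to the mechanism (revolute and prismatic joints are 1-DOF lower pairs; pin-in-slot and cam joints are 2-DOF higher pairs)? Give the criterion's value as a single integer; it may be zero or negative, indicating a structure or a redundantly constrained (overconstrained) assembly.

M = 2

[1;0;0] (link 0 is ground)
L+ [2;0;0]
P(0,1)∈J1 [2;1;0]
L+ [3;1;0]
PS(2,0)∈J2 [3;1;1]
L+ [4;1;1]
L+ [5;1;1]
PS(3,2)∈J2 [5;1;2]
L+ [6;1;2]
R(4,0)∈J1 [6;2;2]
R(3,1)∈J1 [6;3;2]
P(5,1)∈J1 [6;4;2]
L+ [7;4;2]
PS(6,2)∈J2 [7;4;3]
PS(6,3)∈J2 [7;4;4]
R(3,4)∈J1 [7;5;4]
R(5,3)∈J1 [7;6;4]
mobility = 18 − 12 − 4 = 2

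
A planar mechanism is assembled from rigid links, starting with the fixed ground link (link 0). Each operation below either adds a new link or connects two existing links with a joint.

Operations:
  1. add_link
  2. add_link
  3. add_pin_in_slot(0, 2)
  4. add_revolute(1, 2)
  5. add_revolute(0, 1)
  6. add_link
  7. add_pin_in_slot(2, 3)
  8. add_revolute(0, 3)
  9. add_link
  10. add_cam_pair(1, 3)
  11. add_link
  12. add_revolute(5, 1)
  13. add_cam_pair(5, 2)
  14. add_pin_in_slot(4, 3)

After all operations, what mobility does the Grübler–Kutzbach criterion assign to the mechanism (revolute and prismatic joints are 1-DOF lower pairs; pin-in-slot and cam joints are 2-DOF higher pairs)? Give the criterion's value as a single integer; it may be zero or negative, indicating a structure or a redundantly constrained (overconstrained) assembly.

M = 2

(L,J1,J2)=(1,0,0); link0 fixed
link1: (2,0,0)
link2: (3,0,0)
PS 0-2 [J2]: (3,0,1)
R 1-2 [J1]: (3,1,1)
R 0-1 [J1]: (3,2,1)
link3: (4,2,1)
PS 2-3 [J2]: (4,2,2)
R 0-3 [J1]: (4,3,2)
link4: (5,3,2)
C 1-3 [J2]: (5,3,3)
link5: (6,3,3)
R 5-1 [J1]: (6,4,3)
C 5-2 [J2]: (6,4,4)
PS 4-3 [J2]: (6,4,5)
Grübler: 3·5 − 2·4 − 5 = 2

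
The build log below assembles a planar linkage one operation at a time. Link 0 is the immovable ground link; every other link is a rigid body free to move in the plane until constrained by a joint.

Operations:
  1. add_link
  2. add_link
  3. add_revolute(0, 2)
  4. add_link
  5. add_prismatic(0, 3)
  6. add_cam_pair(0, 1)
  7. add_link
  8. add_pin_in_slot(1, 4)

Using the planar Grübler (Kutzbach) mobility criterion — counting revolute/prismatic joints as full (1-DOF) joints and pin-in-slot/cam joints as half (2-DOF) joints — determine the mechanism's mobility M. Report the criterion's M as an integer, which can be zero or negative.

M = 6

L=1 J1=0 J2=0
add link → L=2 J1=0 J2=0
add link → L=3 J1=0 J2=0
R@0,2 dof=1 J1 → L=3 J1=1 J2=0
add link → L=4 J1=1 J2=0
P@0,3 dof=1 J1 → L=4 J1=2 J2=0
C@0,1 dof=2 J2 → L=4 J1=2 J2=1
add link → L=5 J1=2 J2=1
PS@1,4 dof=2 J2 → L=5 J1=2 J2=2
M=3(L−1)−2J1−J2=3·4−2·2−2=6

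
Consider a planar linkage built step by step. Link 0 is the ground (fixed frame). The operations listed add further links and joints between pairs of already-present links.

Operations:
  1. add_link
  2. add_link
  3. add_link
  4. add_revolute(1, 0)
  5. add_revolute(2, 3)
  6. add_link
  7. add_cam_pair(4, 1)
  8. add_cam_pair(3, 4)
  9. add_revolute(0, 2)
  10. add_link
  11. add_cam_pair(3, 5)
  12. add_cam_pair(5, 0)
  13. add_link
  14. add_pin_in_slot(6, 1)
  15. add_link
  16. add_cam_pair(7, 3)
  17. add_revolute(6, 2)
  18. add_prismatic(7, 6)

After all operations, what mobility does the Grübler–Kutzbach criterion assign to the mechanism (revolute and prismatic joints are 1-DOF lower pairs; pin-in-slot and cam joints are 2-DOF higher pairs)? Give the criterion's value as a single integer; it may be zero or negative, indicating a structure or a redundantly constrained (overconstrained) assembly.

M = 5

link 0 = ground. State L|J1|J2 = 1|0|0
+link1  2|0|0
+link2  3|0|0
+link3  4|0|0
R(1,0) f=1→J1  4|1|0
R(2,3) f=1→J1  4|2|0
+link4  5|2|0
C(4,1) f=2→J2  5|2|1
C(3,4) f=2→J2  5|2|2
R(0,2) f=1→J1  5|3|2
+link5  6|3|2
C(3,5) f=2→J2  6|3|3
C(5,0) f=2→J2  6|3|4
+link6  7|3|4
PS(6,1) f=2→J2  7|3|5
+link7  8|3|5
C(7,3) f=2→J2  8|3|6
R(6,2) f=1→J1  8|4|6
P(7,6) f=1→J1  8|5|6
M = 3(8−1)−2·5−6 = 21−10−6 = 5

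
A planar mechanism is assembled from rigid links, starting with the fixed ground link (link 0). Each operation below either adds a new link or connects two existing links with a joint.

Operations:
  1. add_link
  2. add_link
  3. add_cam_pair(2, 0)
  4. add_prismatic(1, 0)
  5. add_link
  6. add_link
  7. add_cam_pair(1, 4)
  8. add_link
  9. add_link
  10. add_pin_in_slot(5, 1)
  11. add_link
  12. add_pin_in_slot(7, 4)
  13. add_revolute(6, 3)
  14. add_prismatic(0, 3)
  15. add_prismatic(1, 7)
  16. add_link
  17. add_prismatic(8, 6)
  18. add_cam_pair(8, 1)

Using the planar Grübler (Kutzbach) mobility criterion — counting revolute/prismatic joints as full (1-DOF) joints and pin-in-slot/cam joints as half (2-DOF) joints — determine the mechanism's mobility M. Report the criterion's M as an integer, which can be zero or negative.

ground; <1,0,0>
#1 <2,0,0>
#2 <3,0,0>
C:2↔0 J2 <3,0,1>
P:1↔0 J1 <3,1,1>
#3 <4,1,1>
#4 <5,1,1>
C:1↔4 J2 <5,1,2>
#5 <6,1,2>
#6 <7,1,2>
PS:5↔1 J2 <7,1,3>
#7 <8,1,3>
PS:7↔4 J2 <8,1,4>
R:6↔3 J1 <8,2,4>
P:0↔3 J1 <8,3,4>
P:1↔7 J1 <8,4,4>
#8 <9,4,4>
P:8↔6 J1 <9,5,4>
C:8↔1 J2 <9,5,5>
3×8 − 2×5 − 1×5 = 9

M = 9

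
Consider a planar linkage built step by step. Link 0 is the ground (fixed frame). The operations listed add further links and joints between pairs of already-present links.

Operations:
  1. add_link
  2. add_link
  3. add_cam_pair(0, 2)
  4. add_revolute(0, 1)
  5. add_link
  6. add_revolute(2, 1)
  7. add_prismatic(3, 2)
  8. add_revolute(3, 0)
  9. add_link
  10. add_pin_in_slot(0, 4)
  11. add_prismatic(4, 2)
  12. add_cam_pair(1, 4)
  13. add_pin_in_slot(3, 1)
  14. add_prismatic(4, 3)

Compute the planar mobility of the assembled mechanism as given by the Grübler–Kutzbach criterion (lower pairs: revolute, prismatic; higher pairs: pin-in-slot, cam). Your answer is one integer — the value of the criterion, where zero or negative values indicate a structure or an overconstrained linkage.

M = -4

[1;0;0] (link 0 is ground)
L+ [2;0;0]
L+ [3;0;0]
C(0,2)∈J2 [3;0;1]
R(0,1)∈J1 [3;1;1]
L+ [4;1;1]
R(2,1)∈J1 [4;2;1]
P(3,2)∈J1 [4;3;1]
R(3,0)∈J1 [4;4;1]
L+ [5;4;1]
PS(0,4)∈J2 [5;4;2]
P(4,2)∈J1 [5;5;2]
C(1,4)∈J2 [5;5;3]
PS(3,1)∈J2 [5;5;4]
P(4,3)∈J1 [5;6;4]
mobility = 12 − 12 − 4 = -4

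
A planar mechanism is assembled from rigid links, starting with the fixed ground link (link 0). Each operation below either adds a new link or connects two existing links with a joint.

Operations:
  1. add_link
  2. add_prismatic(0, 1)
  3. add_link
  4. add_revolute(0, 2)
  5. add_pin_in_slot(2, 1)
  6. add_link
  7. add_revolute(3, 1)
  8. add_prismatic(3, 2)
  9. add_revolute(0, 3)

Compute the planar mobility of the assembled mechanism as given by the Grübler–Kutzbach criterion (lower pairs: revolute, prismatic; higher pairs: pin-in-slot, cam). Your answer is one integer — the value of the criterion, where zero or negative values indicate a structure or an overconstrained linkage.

M = -2

[1;0;0] (link 0 is ground)
L+ [2;0;0]
P(0,1)∈J1 [2;1;0]
L+ [3;1;0]
R(0,2)∈J1 [3;2;0]
PS(2,1)∈J2 [3;2;1]
L+ [4;2;1]
R(3,1)∈J1 [4;3;1]
P(3,2)∈J1 [4;4;1]
R(0,3)∈J1 [4;5;1]
mobility = 9 − 10 − 1 = -2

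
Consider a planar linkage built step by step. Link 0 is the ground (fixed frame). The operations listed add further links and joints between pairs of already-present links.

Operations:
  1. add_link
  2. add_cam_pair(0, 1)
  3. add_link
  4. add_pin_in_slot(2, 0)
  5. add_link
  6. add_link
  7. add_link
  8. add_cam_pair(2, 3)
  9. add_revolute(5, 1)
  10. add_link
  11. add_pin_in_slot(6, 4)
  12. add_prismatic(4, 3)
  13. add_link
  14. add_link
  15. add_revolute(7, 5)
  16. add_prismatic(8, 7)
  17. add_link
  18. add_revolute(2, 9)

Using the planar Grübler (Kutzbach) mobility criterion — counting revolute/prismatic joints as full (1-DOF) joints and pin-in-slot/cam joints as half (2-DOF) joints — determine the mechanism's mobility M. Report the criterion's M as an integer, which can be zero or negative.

L=1 J1=0 J2=0
add link → L=2 J1=0 J2=0
C@0,1 dof=2 J2 → L=2 J1=0 J2=1
add link → L=3 J1=0 J2=1
PS@2,0 dof=2 J2 → L=3 J1=0 J2=2
add link → L=4 J1=0 J2=2
add link → L=5 J1=0 J2=2
add link → L=6 J1=0 J2=2
C@2,3 dof=2 J2 → L=6 J1=0 J2=3
R@5,1 dof=1 J1 → L=6 J1=1 J2=3
add link → L=7 J1=1 J2=3
PS@6,4 dof=2 J2 → L=7 J1=1 J2=4
P@4,3 dof=1 J1 → L=7 J1=2 J2=4
add link → L=8 J1=2 J2=4
add link → L=9 J1=2 J2=4
R@7,5 dof=1 J1 → L=9 J1=3 J2=4
P@8,7 dof=1 J1 → L=9 J1=4 J2=4
add link → L=10 J1=4 J2=4
R@2,9 dof=1 J1 → L=10 J1=5 J2=4
M=3(L−1)−2J1−J2=3·9−2·5−4=13

M = 13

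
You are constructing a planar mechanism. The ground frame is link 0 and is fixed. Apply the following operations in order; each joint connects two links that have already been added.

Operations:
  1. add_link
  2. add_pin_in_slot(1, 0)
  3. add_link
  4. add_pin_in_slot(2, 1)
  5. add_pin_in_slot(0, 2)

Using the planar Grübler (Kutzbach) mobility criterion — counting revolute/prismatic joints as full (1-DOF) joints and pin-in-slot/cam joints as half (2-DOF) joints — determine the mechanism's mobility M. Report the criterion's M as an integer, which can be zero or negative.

M = 3

L=1 J1=0 J2=0
add link → L=2 J1=0 J2=0
PS@1,0 dof=2 J2 → L=2 J1=0 J2=1
add link → L=3 J1=0 J2=1
PS@2,1 dof=2 J2 → L=3 J1=0 J2=2
PS@0,2 dof=2 J2 → L=3 J1=0 J2=3
M=3(L−1)−2J1−J2=3·2−2·0−3=3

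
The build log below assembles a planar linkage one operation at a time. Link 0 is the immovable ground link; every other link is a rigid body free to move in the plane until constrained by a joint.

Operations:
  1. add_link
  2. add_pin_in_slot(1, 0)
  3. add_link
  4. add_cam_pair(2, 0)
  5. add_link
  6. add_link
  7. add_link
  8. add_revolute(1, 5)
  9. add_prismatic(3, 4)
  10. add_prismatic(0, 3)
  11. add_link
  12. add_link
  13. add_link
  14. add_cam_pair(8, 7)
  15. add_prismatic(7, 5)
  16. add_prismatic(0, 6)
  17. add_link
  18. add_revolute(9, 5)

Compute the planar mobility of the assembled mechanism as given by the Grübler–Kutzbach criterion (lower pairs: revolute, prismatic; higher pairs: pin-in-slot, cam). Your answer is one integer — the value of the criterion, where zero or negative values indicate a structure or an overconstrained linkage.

[1;0;0] (link 0 is ground)
L+ [2;0;0]
PS(1,0)∈J2 [2;0;1]
L+ [3;0;1]
C(2,0)∈J2 [3;0;2]
L+ [4;0;2]
L+ [5;0;2]
L+ [6;0;2]
R(1,5)∈J1 [6;1;2]
P(3,4)∈J1 [6;2;2]
P(0,3)∈J1 [6;3;2]
L+ [7;3;2]
L+ [8;3;2]
L+ [9;3;2]
C(8,7)∈J2 [9;3;3]
P(7,5)∈J1 [9;4;3]
P(0,6)∈J1 [9;5;3]
L+ [10;5;3]
R(9,5)∈J1 [10;6;3]
mobility = 27 − 12 − 3 = 12

M = 12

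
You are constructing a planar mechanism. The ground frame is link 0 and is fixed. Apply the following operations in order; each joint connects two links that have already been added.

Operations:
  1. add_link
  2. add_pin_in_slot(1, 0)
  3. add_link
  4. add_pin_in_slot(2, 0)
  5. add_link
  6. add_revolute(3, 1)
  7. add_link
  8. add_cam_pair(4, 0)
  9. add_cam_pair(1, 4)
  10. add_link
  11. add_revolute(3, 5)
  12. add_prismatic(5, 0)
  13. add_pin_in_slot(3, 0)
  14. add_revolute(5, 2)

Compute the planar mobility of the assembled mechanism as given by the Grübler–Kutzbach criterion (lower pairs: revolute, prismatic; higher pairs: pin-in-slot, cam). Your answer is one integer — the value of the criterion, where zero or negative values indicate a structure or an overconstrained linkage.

L=1 J1=0 J2=0
add link → L=2 J1=0 J2=0
PS@1,0 dof=2 J2 → L=2 J1=0 J2=1
add link → L=3 J1=0 J2=1
PS@2,0 dof=2 J2 → L=3 J1=0 J2=2
add link → L=4 J1=0 J2=2
R@3,1 dof=1 J1 → L=4 J1=1 J2=2
add link → L=5 J1=1 J2=2
C@4,0 dof=2 J2 → L=5 J1=1 J2=3
C@1,4 dof=2 J2 → L=5 J1=1 J2=4
add link → L=6 J1=1 J2=4
R@3,5 dof=1 J1 → L=6 J1=2 J2=4
P@5,0 dof=1 J1 → L=6 J1=3 J2=4
PS@3,0 dof=2 J2 → L=6 J1=3 J2=5
R@5,2 dof=1 J1 → L=6 J1=4 J2=5
M=3(L−1)−2J1−J2=3·5−2·4−5=2

M = 2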